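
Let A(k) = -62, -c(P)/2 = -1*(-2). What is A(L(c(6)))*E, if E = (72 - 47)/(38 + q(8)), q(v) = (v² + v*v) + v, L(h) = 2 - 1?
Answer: -775/87 ≈ -8.9081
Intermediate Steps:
c(P) = -4 (c(P) = -(-2)*(-2) = -2*2 = -4)
L(h) = 1
q(v) = v + 2*v² (q(v) = (v² + v²) + v = 2*v² + v = v + 2*v²)
E = 25/174 (E = (72 - 47)/(38 + 8*(1 + 2*8)) = 25/(38 + 8*(1 + 16)) = 25/(38 + 8*17) = 25/(38 + 136) = 25/174 ≈ 0.14368)
A(L(c(6)))*E = -62*25/174 = -775/87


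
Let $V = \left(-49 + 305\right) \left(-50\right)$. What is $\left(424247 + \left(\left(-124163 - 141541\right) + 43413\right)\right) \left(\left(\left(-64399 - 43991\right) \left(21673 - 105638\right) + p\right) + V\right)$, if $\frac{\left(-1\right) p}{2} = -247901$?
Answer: $1838092305332512$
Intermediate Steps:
$p = 495802$ ($p = \left(-2\right) \left(-247901\right) = 495802$)
$V = -12800$ ($V = 256 \left(-50\right) = -12800$)
$\left(424247 + \left(\left(-124163 - 141541\right) + 43413\right)\right) \left(\left(\left(-64399 - 43991\right) \left(21673 - 105638\right) + p\right) + V\right) = \left(424247 + \left(\left(-124163 - 141541\right) + 43413\right)\right) \left(\left(\left(-64399 - 43991\right) \left(21673 - 105638\right) + 495802\right) - 12800\right) = \left(424247 + \left(-265704 + 43413\right)\right) \left(\left(\left(-108390\right) \left(-83965\right) + 495802\right) - 12800\right) = \left(424247 - 222291\right) \left(\left(9100966350 + 495802\right) - 12800\right) = 201956 \left(9101462152 - 12800\right) = 201956 \cdot 9101449352 = 1838092305332512$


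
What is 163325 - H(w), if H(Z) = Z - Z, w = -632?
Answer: 163325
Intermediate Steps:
H(Z) = 0
163325 - H(w) = 163325 - 1*0 = 163325 + 0 = 163325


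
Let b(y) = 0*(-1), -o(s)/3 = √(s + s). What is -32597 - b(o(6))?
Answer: -32597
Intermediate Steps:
o(s) = -3*√2*√s (o(s) = -3*√(s + s) = -3*√2*√s)
b(y) = 0
-32597 - b(o(6)) = -32597 - 1*0 = -32597 + 0 = -32597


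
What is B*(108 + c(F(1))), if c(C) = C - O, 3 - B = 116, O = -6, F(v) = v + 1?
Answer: -13108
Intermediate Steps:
F(v) = 1 + v
B = -113 (B = 3 - 1*116 = 3 - 116 = -113)
c(C) = 6 + C (c(C) = C - 1*(-6) = C + 6 = 6 + C)
B*(108 + c(F(1))) = -113*(108 + (6 + (1 + 1))) = -113*(108 + (6 + 2)) = -113*(108 + 8) = -113*116 = -13108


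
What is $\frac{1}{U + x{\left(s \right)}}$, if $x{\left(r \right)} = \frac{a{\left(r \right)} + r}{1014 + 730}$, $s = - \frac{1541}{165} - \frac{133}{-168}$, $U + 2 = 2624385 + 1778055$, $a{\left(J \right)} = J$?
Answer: $\frac{383680}{1689127408079} \approx 2.2715 \cdot 10^{-7}$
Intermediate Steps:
$U = 4402438$ ($U = -2 + \left(2624385 + 1778055\right) = -2 + 4402440 = 4402438$)
$s = - \frac{3761}{440}$ ($s = \left(-1541\right) \frac{1}{165} - - \frac{19}{24} = - \frac{1541}{165} + \frac{19}{24} = - \frac{3761}{440} \approx -8.5477$)
$x{\left(r \right)} = \frac{r}{872}$ ($x{\left(r \right)} = \frac{r + r}{1014 + 730} = \frac{2 r}{1744} = 2 r \frac{1}{1744} = \frac{r}{872}$)
$\frac{1}{U + x{\left(s \right)}} = \frac{1}{4402438 + \frac{1}{872} \left(- \frac{3761}{440}\right)} = \frac{1}{4402438 - \frac{3761}{383680}} = \frac{1}{\frac{1689127408079}{383680}} = \frac{383680}{1689127408079}$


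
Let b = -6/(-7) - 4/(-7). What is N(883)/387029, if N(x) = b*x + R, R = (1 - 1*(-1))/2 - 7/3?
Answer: 26462/8127609 ≈ 0.0032558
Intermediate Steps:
R = -4/3 (R = (1 + 1)*(1/2) - 7*1/3 = 2*(1/2) - 7/3 = 1 - 7/3 = -4/3 ≈ -1.3333)
b = 10/7 (b = -6*(-1/7) - 4*(-1/7) = 6/7 + 4/7 = 10/7 ≈ 1.4286)
N(x) = -4/3 + 10*x/7 (N(x) = 10*x/7 - 4/3 = -4/3 + 10*x/7)
N(883)/387029 = (-4/3 + (10/7)*883)/387029 = (-4/3 + 8830/7)*(1/387029) = (26462/21)*(1/387029) = 26462/8127609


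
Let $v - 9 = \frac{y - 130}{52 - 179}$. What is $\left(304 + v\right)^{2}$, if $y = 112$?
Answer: $\frac{1581573361}{16129} \approx 98058.0$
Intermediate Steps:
$v = \frac{1161}{127}$ ($v = 9 + \frac{112 - 130}{52 - 179} = 9 - \frac{18}{-127} = 9 - - \frac{18}{127} = 9 + \frac{18}{127} = \frac{1161}{127} \approx 9.1417$)
$\left(304 + v\right)^{2} = \left(304 + \frac{1161}{127}\right)^{2} = \left(\frac{39769}{127}\right)^{2} = \frac{1581573361}{16129}$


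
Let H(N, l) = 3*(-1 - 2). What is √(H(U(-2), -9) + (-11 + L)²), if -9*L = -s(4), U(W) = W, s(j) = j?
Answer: 2*√2074/9 ≈ 10.120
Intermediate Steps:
L = 4/9 (L = -(-1)*4/9 = -⅑*(-4) = 4/9 ≈ 0.44444)
H(N, l) = -9 (H(N, l) = 3*(-3) = -9)
√(H(U(-2), -9) + (-11 + L)²) = √(-9 + (-11 + 4/9)²) = √(-9 + (-95/9)²) = √(-9 + 9025/81) = √(8296/81) = 2*√2074/9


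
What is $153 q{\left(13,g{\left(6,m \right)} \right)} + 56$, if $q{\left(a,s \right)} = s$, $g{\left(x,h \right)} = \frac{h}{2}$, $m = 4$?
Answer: $362$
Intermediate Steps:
$g{\left(x,h \right)} = \frac{h}{2}$ ($g{\left(x,h \right)} = h \frac{1}{2} = \frac{h}{2}$)
$153 q{\left(13,g{\left(6,m \right)} \right)} + 56 = 153 \cdot \frac{1}{2} \cdot 4 + 56 = 153 \cdot 2 + 56 = 306 + 56 = 362$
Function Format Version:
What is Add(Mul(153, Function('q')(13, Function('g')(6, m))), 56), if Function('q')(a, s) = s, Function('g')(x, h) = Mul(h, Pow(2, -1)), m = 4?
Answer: 362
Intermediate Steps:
Function('g')(x, h) = Mul(Rational(1, 2), h) (Function('g')(x, h) = Mul(h, Rational(1, 2)) = Mul(Rational(1, 2), h))
Add(Mul(153, Function('q')(13, Function('g')(6, m))), 56) = Add(Mul(153, Mul(Rational(1, 2), 4)), 56) = Add(Mul(153, 2), 56) = Add(306, 56) = 362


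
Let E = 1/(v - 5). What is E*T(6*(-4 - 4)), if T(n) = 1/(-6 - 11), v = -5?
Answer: 1/170 ≈ 0.0058824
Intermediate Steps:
T(n) = -1/17 (T(n) = 1/(-17) = -1/17)
E = -1/10 (E = 1/(-5 - 5) = 1/(-10) = -1/10 ≈ -0.10000)
E*T(6*(-4 - 4)) = -1/10*(-1/17) = 1/170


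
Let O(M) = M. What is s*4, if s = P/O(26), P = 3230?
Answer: 6460/13 ≈ 496.92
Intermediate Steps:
s = 1615/13 (s = 3230/26 = 3230*(1/26) = 1615/13 ≈ 124.23)
s*4 = (1615/13)*4 = 6460/13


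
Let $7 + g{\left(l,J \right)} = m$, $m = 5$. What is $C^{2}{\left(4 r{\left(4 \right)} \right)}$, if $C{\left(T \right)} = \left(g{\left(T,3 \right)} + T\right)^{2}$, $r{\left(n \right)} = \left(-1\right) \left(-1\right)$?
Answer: $16$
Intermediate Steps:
$r{\left(n \right)} = 1$
$g{\left(l,J \right)} = -2$ ($g{\left(l,J \right)} = -7 + 5 = -2$)
$C{\left(T \right)} = \left(-2 + T\right)^{2}$
$C^{2}{\left(4 r{\left(4 \right)} \right)} = \left(\left(-2 + 4 \cdot 1\right)^{2}\right)^{2} = \left(\left(-2 + 4\right)^{2}\right)^{2} = \left(2^{2}\right)^{2} = 4^{2} = 16$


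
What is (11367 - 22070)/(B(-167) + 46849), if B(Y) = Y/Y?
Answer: -10703/46850 ≈ -0.22845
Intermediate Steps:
B(Y) = 1
(11367 - 22070)/(B(-167) + 46849) = (11367 - 22070)/(1 + 46849) = -10703/46850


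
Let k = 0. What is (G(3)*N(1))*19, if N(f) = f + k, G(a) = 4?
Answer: 76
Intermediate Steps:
N(f) = f (N(f) = f + 0 = f)
(G(3)*N(1))*19 = (4*1)*19 = 4*19 = 76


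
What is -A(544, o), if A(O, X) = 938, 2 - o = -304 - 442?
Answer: -938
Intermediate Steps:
o = 748 (o = 2 - (-304 - 442) = 2 - 1*(-746) = 2 + 746 = 748)
-A(544, o) = -1*938 = -938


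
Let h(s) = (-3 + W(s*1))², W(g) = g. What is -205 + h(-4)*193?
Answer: 9252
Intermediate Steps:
h(s) = (-3 + s)² (h(s) = (-3 + s*1)² = (-3 + s)²)
-205 + h(-4)*193 = -205 + (-3 - 4)²*193 = -205 + (-7)²*193 = -205 + 49*193 = -205 + 9457 = 9252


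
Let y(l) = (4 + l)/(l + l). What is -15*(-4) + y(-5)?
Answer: 601/10 ≈ 60.100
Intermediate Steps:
y(l) = (4 + l)/(2*l) (y(l) = (4 + l)/((2*l)) = (4 + l)*(1/(2*l)) = (4 + l)/(2*l))
-15*(-4) + y(-5) = -15*(-4) + (½)*(4 - 5)/(-5) = 60 + (½)*(-⅕)*(-1) = 60 + ⅒ = 601/10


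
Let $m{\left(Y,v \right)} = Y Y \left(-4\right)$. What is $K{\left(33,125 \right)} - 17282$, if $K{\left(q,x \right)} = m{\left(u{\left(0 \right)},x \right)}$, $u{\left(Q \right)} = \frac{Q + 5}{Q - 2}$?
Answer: $-17307$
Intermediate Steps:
$u{\left(Q \right)} = \frac{5 + Q}{-2 + Q}$
$m{\left(Y,v \right)} = - 4 Y^{2}$ ($m{\left(Y,v \right)} = Y^{2} \left(-4\right) = - 4 Y^{2}$)
$K{\left(q,x \right)} = -25$ ($K{\left(q,x \right)} = - 4 \left(\frac{5 + 0}{-2 + 0}\right)^{2} = - 4 \left(\frac{1}{-2} \cdot 5\right)^{2} = - 4 \left(\left(- \frac{1}{2}\right) 5\right)^{2} = - 4 \left(- \frac{5}{2}\right)^{2} = \left(-4\right) \frac{25}{4} = -25$)
$K{\left(33,125 \right)} - 17282 = -25 - 17282 = -17307$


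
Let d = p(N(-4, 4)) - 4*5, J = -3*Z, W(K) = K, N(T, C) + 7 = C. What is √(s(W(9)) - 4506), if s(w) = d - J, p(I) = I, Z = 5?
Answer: I*√4514 ≈ 67.186*I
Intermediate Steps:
N(T, C) = -7 + C
J = -15 (J = -3*5 = -15)
d = -23 (d = (-7 + 4) - 4*5 = -3 - 20 = -23)
s(w) = -8 (s(w) = -23 - 1*(-15) = -23 + 15 = -8)
√(s(W(9)) - 4506) = √(-8 - 4506) = √(-4514) = I*√4514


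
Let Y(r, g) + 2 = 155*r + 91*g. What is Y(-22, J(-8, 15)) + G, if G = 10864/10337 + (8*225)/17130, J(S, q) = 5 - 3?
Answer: -19058015646/5902427 ≈ -3228.8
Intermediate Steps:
J(S, q) = 2
Y(r, g) = -2 + 91*g + 155*r (Y(r, g) = -2 + (155*r + 91*g) = -2 + (91*g + 155*r) = -2 + 91*g + 155*r)
G = 6823564/5902427 (G = 10864*(1/10337) + 1800*(1/17130) = 10864/10337 + 60/571 = 6823564/5902427 ≈ 1.1561)
Y(-22, J(-8, 15)) + G = (-2 + 91*2 + 155*(-22)) + 6823564/5902427 = (-2 + 182 - 3410) + 6823564/5902427 = -3230 + 6823564/5902427 = -19058015646/5902427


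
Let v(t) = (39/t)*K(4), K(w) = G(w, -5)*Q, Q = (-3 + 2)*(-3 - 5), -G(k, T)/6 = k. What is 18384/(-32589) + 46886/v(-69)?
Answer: 1949854121/4519008 ≈ 431.48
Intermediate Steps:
G(k, T) = -6*k
Q = 8 (Q = -1*(-8) = 8)
K(w) = -48*w (K(w) = -6*w*8 = -48*w)
v(t) = -7488/t (v(t) = (39/t)*(-48*4) = (39/t)*(-192) = -7488/t)
18384/(-32589) + 46886/v(-69) = 18384/(-32589) + 46886/((-7488/(-69))) = 18384*(-1/32589) + 46886/((-7488*(-1/69))) = -6128/10863 + 46886/(2496/23) = -6128/10863 + 46886*(23/2496) = -6128/10863 + 539189/1248 = 1949854121/4519008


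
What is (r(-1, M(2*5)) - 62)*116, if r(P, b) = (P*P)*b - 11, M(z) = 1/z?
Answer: -42282/5 ≈ -8456.4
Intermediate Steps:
r(P, b) = -11 + b*P**2 (r(P, b) = P**2*b - 11 = b*P**2 - 11 = -11 + b*P**2)
(r(-1, M(2*5)) - 62)*116 = ((-11 + (-1)**2/(2*5)) - 62)*116 = ((-11 + 1/10) - 62)*116 = (-109/10 - 62)*116 = -729/10*116 = -42282/5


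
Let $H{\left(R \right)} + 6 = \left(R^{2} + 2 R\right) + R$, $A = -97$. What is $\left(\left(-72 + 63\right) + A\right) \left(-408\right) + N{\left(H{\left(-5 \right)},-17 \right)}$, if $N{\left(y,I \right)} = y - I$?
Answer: $43269$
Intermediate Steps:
$H{\left(R \right)} = -6 + R^{2} + 3 R$ ($H{\left(R \right)} = -6 + \left(\left(R^{2} + 2 R\right) + R\right) = -6 + \left(R^{2} + 3 R\right) = -6 + R^{2} + 3 R$)
$\left(\left(-72 + 63\right) + A\right) \left(-408\right) + N{\left(H{\left(-5 \right)},-17 \right)} = \left(\left(-72 + 63\right) - 97\right) \left(-408\right) + \left(\left(-6 + \left(-5\right)^{2} + 3 \left(-5\right)\right) - -17\right) = \left(-9 - 97\right) \left(-408\right) + \left(\left(-6 + 25 - 15\right) + 17\right) = \left(-106\right) \left(-408\right) + \left(4 + 17\right) = 43248 + 21 = 43269$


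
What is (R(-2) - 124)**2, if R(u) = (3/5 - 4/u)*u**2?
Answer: 322624/25 ≈ 12905.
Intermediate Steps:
R(u) = u**2*(3/5 - 4/u) (R(u) = (3*(1/5) - 4/u)*u**2 = (3/5 - 4/u)*u**2 = u**2*(3/5 - 4/u))
(R(-2) - 124)**2 = ((1/5)*(-2)*(-20 + 3*(-2)) - 124)**2 = ((1/5)*(-2)*(-20 - 6) - 124)**2 = ((1/5)*(-2)*(-26) - 124)**2 = (52/5 - 124)**2 = (-568/5)**2 = 322624/25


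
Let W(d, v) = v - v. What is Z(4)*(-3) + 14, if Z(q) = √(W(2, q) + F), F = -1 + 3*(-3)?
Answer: 14 - 3*I*√10 ≈ 14.0 - 9.4868*I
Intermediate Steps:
W(d, v) = 0
F = -10 (F = -1 - 9 = -10)
Z(q) = I*√10 (Z(q) = √(0 - 10) = √(-10) = I*√10)
Z(4)*(-3) + 14 = (I*√10)*(-3) + 14 = -3*I*√10 + 14 = 14 - 3*I*√10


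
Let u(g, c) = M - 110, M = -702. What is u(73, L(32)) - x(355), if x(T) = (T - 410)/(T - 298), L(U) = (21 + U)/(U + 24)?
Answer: -46229/57 ≈ -811.04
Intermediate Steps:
L(U) = (21 + U)/(24 + U)
u(g, c) = -812 (u(g, c) = -702 - 110 = -812)
x(T) = (-410 + T)/(-298 + T)
u(73, L(32)) - x(355) = -812 - (-410 + 355)/(-298 + 355) = -812 - (-55)/57 = -812 - 1*(-55/57) = -812 + 55/57 = -46229/57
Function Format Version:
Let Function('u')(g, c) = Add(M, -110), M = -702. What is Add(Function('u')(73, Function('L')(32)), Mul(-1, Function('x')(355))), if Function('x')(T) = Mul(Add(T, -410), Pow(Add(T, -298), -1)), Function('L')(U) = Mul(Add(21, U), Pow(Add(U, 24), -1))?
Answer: Rational(-46229, 57) ≈ -811.04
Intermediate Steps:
Function('L')(U) = Mul(Pow(Add(24, U), -1), Add(21, U)) (Function('L')(U) = Mul(Add(21, U), Pow(Add(24, U), -1)) = Mul(Pow(Add(24, U), -1), Add(21, U)))
Function('u')(g, c) = -812 (Function('u')(g, c) = Add(-702, -110) = -812)
Function('x')(T) = Mul(Pow(Add(-298, T), -1), Add(-410, T)) (Function('x')(T) = Mul(Add(-410, T), Pow(Add(-298, T), -1)) = Mul(Pow(Add(-298, T), -1), Add(-410, T)))
Add(Function('u')(73, Function('L')(32)), Mul(-1, Function('x')(355))) = Add(-812, Mul(-1, Mul(Pow(Add(-298, 355), -1), Add(-410, 355)))) = Add(-812, Mul(-1, Mul(Pow(57, -1), -55))) = Add(-812, Mul(-1, Mul(Rational(1, 57), -55))) = Add(-812, Mul(-1, Rational(-55, 57))) = Add(-812, Rational(55, 57)) = Rational(-46229, 57)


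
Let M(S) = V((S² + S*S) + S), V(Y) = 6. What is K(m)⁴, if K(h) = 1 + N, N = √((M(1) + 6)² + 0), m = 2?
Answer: 28561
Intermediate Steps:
M(S) = 6
N = 12 (N = √((6 + 6)² + 0) = √(12² + 0) = √(144 + 0) = √144 = 12)
K(h) = 13 (K(h) = 1 + 12 = 13)
K(m)⁴ = 13⁴ = 28561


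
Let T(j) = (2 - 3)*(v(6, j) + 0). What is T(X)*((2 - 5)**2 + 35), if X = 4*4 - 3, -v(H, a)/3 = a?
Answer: 1716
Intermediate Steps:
v(H, a) = -3*a
X = 13 (X = 16 - 3 = 13)
T(j) = 3*j (T(j) = (2 - 3)*(-3*j + 0) = -(-3)*j = 3*j)
T(X)*((2 - 5)**2 + 35) = (3*13)*((2 - 5)**2 + 35) = 39*((-3)**2 + 35) = 39*(9 + 35) = 39*44 = 1716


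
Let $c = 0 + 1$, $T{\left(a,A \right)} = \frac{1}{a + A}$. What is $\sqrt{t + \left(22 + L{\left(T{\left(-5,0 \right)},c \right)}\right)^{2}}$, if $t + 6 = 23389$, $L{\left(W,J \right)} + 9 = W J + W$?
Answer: $\frac{176 \sqrt{19}}{5} \approx 153.43$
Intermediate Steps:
$T{\left(a,A \right)} = \frac{1}{A + a}$
$c = 1$
$L{\left(W,J \right)} = -9 + W + J W$ ($L{\left(W,J \right)} = -9 + \left(W J + W\right) = -9 + \left(J W + W\right) = -9 + \left(W + J W\right) = -9 + W + J W$)
$t = 23383$ ($t = -6 + 23389 = 23383$)
$\sqrt{t + \left(22 + L{\left(T{\left(-5,0 \right)},c \right)}\right)^{2}} = \sqrt{23383 + \left(22 + \left(-9 + \frac{1}{0 - 5} + 1 \frac{1}{0 - 5}\right)\right)^{2}} = \sqrt{23383 + \left(22 + \left(-9 + \frac{1}{-5} + 1 \frac{1}{-5}\right)\right)^{2}} = \sqrt{23383 + \left(22 - \frac{47}{5}\right)^{2}} = \sqrt{23383 + \left(\frac{63}{5}\right)^{2}} = \sqrt{23383 + \frac{3969}{25}} = \sqrt{\frac{588544}{25}} = \frac{176 \sqrt{19}}{5}$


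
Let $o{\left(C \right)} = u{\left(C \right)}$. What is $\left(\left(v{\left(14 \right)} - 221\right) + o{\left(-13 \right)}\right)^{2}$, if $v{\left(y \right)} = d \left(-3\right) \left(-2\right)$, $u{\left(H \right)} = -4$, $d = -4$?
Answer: $62001$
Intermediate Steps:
$o{\left(C \right)} = -4$
$v{\left(y \right)} = -24$ ($v{\left(y \right)} = \left(-4\right) \left(-3\right) \left(-2\right) = 12 \left(-2\right) = -24$)
$\left(\left(v{\left(14 \right)} - 221\right) + o{\left(-13 \right)}\right)^{2} = \left(\left(-24 - 221\right) - 4\right)^{2} = \left(-245 - 4\right)^{2} = \left(-249\right)^{2} = 62001$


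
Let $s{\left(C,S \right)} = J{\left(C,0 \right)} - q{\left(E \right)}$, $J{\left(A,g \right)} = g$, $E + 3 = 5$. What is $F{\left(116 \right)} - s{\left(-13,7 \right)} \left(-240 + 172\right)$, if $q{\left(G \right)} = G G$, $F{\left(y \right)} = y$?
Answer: $-156$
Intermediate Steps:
$E = 2$ ($E = -3 + 5 = 2$)
$q{\left(G \right)} = G^{2}$
$s{\left(C,S \right)} = -4$ ($s{\left(C,S \right)} = 0 - 2^{2} = 0 - 4 = -4$)
$F{\left(116 \right)} - s{\left(-13,7 \right)} \left(-240 + 172\right) = 116 - - 4 \left(-240 + 172\right) = 116 - \left(-4\right) \left(-68\right) = 116 - 272 = -156$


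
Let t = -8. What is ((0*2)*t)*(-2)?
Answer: 0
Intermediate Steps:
((0*2)*t)*(-2) = ((0*2)*(-8))*(-2) = (0*(-8))*(-2) = 0*(-2) = 0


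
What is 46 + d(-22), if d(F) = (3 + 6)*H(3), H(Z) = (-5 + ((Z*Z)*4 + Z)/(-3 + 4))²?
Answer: 10450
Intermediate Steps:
H(Z) = (-5 + Z + 4*Z²)² (H(Z) = (-5 + (Z²*4 + Z)/1)² = (-5 + (4*Z² + Z)*1)² = (-5 + (Z + 4*Z²)*1)² = (-5 + (Z + 4*Z²))² = (-5 + Z + 4*Z²)²)
d(F) = 10404 (d(F) = (3 + 6)*(-5 + 3 + 4*3²)² = 9*(-5 + 3 + 4*9)² = 9*(-5 + 3 + 36)² = 9*34² = 9*1156 = 10404)
46 + d(-22) = 46 + 10404 = 10450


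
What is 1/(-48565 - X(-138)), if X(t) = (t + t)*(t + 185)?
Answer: -1/35593 ≈ -2.8095e-5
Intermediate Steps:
X(t) = 2*t*(185 + t) (X(t) = (2*t)*(185 + t) = 2*t*(185 + t))
1/(-48565 - X(-138)) = 1/(-48565 - 2*(-138)*(185 - 138)) = 1/(-48565 - 2*(-138)*47) = 1/(-48565 - 1*(-12972)) = 1/(-48565 + 12972) = 1/(-35593) = -1/35593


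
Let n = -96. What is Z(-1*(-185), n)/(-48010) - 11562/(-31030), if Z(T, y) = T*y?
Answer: 55309221/74487515 ≈ 0.74253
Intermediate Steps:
Z(-1*(-185), n)/(-48010) - 11562/(-31030) = (-1*(-185)*(-96))/(-48010) - 11562/(-31030) = (185*(-96))*(-1/48010) - 11562*(-1/31030) = -17760*(-1/48010) + 5781/15515 = 1776/4801 + 5781/15515 = 55309221/74487515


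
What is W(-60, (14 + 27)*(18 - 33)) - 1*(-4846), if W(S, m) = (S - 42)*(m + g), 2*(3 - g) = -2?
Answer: 67168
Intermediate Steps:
g = 4 (g = 3 - ½*(-2) = 3 + 1 = 4)
W(S, m) = (-42 + S)*(4 + m) (W(S, m) = (S - 42)*(m + 4) = (-42 + S)*(4 + m))
W(-60, (14 + 27)*(18 - 33)) - 1*(-4846) = (-168 - 42*(14 + 27)*(18 - 33) + 4*(-60) - 60*(14 + 27)*(18 - 33)) - 1*(-4846) = (-168 - 1722*(-15) - 240 - 2460*(-15)) + 4846 = (-168 - 42*(-615) - 240 - 60*(-615)) + 4846 = (-168 + 25830 - 240 + 36900) + 4846 = 62322 + 4846 = 67168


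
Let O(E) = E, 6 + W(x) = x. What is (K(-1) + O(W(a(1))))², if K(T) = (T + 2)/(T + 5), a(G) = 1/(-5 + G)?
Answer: 36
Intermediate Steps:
K(T) = (2 + T)/(5 + T)
W(x) = -6 + x
(K(-1) + O(W(a(1))))² = ((2 - 1)/(5 - 1) + (-6 + 1/(-5 + 1)))² = (1/4 + (-6 + 1/(-4)))² = ((¼)*1 + (-6 - ¼))² = (¼ - 25/4)² = (-6)² = 36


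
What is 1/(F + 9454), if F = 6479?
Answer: 1/15933 ≈ 6.2763e-5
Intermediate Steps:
1/(F + 9454) = 1/(6479 + 9454) = 1/15933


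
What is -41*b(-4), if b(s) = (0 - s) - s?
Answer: -328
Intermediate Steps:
b(s) = -2*s (b(s) = -s - s = -2*s)
-41*b(-4) = -(-82)*(-4) = -41*8 = -328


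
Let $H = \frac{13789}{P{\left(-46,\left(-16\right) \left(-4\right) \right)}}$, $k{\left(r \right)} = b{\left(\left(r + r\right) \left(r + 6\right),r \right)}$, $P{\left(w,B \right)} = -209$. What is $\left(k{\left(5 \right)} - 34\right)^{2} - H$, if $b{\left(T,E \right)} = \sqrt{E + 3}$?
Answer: $\frac{257065}{209} - 136 \sqrt{2} \approx 1037.6$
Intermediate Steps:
$b{\left(T,E \right)} = \sqrt{3 + E}$
$k{\left(r \right)} = \sqrt{3 + r}$
$H = - \frac{13789}{209}$ ($H = \frac{13789}{-209} = 13789 \left(- \frac{1}{209}\right) = - \frac{13789}{209} \approx -65.976$)
$\left(k{\left(5 \right)} - 34\right)^{2} - H = \left(\sqrt{3 + 5} - 34\right)^{2} - - \frac{13789}{209} = \left(\sqrt{8} - 34\right)^{2} + \frac{13789}{209} = \left(2 \sqrt{2} - 34\right)^{2} + \frac{13789}{209} = \left(-34 + 2 \sqrt{2}\right)^{2} + \frac{13789}{209} = \frac{13789}{209} + \left(-34 + 2 \sqrt{2}\right)^{2}$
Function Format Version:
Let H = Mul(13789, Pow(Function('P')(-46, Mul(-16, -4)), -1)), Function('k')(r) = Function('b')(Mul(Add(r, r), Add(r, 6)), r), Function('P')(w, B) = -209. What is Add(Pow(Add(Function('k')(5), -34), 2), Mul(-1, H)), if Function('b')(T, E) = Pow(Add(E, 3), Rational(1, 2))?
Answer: Add(Rational(257065, 209), Mul(-136, Pow(2, Rational(1, 2)))) ≈ 1037.6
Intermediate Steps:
Function('b')(T, E) = Pow(Add(3, E), Rational(1, 2))
Function('k')(r) = Pow(Add(3, r), Rational(1, 2))
H = Rational(-13789, 209) (H = Mul(13789, Pow(-209, -1)) = Mul(13789, Rational(-1, 209)) = Rational(-13789, 209) ≈ -65.976)
Add(Pow(Add(Function('k')(5), -34), 2), Mul(-1, H)) = Add(Pow(Add(Pow(Add(3, 5), Rational(1, 2)), -34), 2), Mul(-1, Rational(-13789, 209))) = Add(Pow(Add(Pow(8, Rational(1, 2)), -34), 2), Rational(13789, 209)) = Add(Pow(Add(Mul(2, Pow(2, Rational(1, 2))), -34), 2), Rational(13789, 209)) = Add(Pow(Add(-34, Mul(2, Pow(2, Rational(1, 2)))), 2), Rational(13789, 209)) = Add(Rational(13789, 209), Pow(Add(-34, Mul(2, Pow(2, Rational(1, 2)))), 2))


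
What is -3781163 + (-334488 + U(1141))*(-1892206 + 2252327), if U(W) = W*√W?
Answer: -120459934211 + 410898061*√1141 ≈ -1.0658e+11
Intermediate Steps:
U(W) = W^(3/2)
-3781163 + (-334488 + U(1141))*(-1892206 + 2252327) = -3781163 + (-334488 + 1141^(3/2))*(-1892206 + 2252327) = -3781163 + (-334488 + 1141*√1141)*360121 = -3781163 + (-120456153048 + 410898061*√1141) = -120459934211 + 410898061*√1141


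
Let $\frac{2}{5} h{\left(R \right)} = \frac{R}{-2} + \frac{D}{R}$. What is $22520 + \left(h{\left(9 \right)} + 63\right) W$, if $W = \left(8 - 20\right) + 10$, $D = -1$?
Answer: $\frac{403507}{18} \approx 22417.0$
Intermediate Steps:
$h{\left(R \right)} = - \frac{5}{2 R} - \frac{5 R}{4}$ ($h{\left(R \right)} = \frac{5 \left(\frac{R}{-2} - \frac{1}{R}\right)}{2} = \frac{5 \left(R \left(- \frac{1}{2}\right) - \frac{1}{R}\right)}{2} = \frac{5 \left(- \frac{R}{2} - \frac{1}{R}\right)}{2} = \frac{5 \left(- \frac{1}{R} - \frac{R}{2}\right)}{2} = - \frac{5}{2 R} - \frac{5 R}{4}$)
$W = -2$ ($W = -12 + 10 = -2$)
$22520 + \left(h{\left(9 \right)} + 63\right) W = 22520 + \left(\frac{5 \left(-2 - 9^{2}\right)}{4 \cdot 9} + 63\right) \left(-2\right) = 22520 + \left(\frac{5}{4} \cdot \frac{1}{9} \left(-2 - 81\right) + 63\right) \left(-2\right) = 22520 + \left(\frac{5}{4} \cdot \frac{1}{9} \left(-83\right) + 63\right) \left(-2\right) = 22520 + \left(- \frac{415}{36} + 63\right) \left(-2\right) = 22520 + \frac{1853}{36} \left(-2\right) = 22520 - \frac{1853}{18} = \frac{403507}{18}$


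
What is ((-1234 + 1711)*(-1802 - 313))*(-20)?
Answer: 20177100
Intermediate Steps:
((-1234 + 1711)*(-1802 - 313))*(-20) = (477*(-2115))*(-20) = -1008855*(-20) = 20177100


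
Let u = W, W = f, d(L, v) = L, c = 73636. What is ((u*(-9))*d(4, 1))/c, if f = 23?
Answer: -207/18409 ≈ -0.011245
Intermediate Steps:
W = 23
u = 23
((u*(-9))*d(4, 1))/c = ((23*(-9))*4)/73636 = -207*4*(1/73636) = -828*1/73636 = -207/18409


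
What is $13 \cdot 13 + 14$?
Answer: $183$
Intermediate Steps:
$13 \cdot 13 + 14 = 169 + 14 = 183$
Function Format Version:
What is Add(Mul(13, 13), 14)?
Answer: 183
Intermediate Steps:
Add(Mul(13, 13), 14) = Add(169, 14) = 183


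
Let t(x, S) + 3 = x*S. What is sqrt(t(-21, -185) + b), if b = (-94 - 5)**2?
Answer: sqrt(13683) ≈ 116.97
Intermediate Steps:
t(x, S) = -3 + S*x (t(x, S) = -3 + x*S = -3 + S*x)
b = 9801 (b = (-99)**2 = 9801)
sqrt(t(-21, -185) + b) = sqrt((-3 - 185*(-21)) + 9801) = sqrt((-3 + 3885) + 9801) = sqrt(3882 + 9801) = sqrt(13683)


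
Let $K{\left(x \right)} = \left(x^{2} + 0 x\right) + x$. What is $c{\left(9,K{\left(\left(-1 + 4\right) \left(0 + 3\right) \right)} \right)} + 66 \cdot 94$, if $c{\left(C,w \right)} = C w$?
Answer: $7014$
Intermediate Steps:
$K{\left(x \right)} = x + x^{2}$ ($K{\left(x \right)} = \left(x^{2} + 0\right) + x = x^{2} + x = x + x^{2}$)
$c{\left(9,K{\left(\left(-1 + 4\right) \left(0 + 3\right) \right)} \right)} + 66 \cdot 94 = 9 \left(-1 + 4\right) \left(0 + 3\right) \left(1 + \left(-1 + 4\right) \left(0 + 3\right)\right) + 66 \cdot 94 = 9 \cdot 3 \cdot 3 \left(1 + 3 \cdot 3\right) + 6204 = 9 \cdot 9 \left(1 + 9\right) + 6204 = 9 \cdot 9 \cdot 10 + 6204 = 9 \cdot 90 + 6204 = 810 + 6204 = 7014$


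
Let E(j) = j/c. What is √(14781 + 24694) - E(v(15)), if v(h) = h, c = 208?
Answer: -15/208 + 5*√1579 ≈ 198.61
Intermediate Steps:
E(j) = j/208
√(14781 + 24694) - E(v(15)) = √(14781 + 24694) - 15/208 = √39475 - 1*15/208 = 5*√1579 - 15/208 = -15/208 + 5*√1579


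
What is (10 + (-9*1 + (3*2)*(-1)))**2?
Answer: 25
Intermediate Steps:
(10 + (-9*1 + (3*2)*(-1)))**2 = (10 + (-9 + 6*(-1)))**2 = (10 + (-9 - 6))**2 = (10 - 15)**2 = (-5)**2 = 25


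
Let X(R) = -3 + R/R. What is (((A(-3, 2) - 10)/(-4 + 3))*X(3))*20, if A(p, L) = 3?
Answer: -280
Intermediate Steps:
X(R) = -2 (X(R) = -3 + 1 = -2)
(((A(-3, 2) - 10)/(-4 + 3))*X(3))*20 = (((3 - 10)/(-4 + 3))*(-2))*20 = (-7/(-1)*(-2))*20 = (-7*(-1)*(-2))*20 = (7*(-2))*20 = -14*20 = -280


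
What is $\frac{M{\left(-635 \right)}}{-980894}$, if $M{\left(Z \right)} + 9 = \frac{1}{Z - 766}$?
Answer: $\frac{6305}{687116247} \approx 9.176 \cdot 10^{-6}$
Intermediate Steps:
$M{\left(Z \right)} = -9 + \frac{1}{-766 + Z}$ ($M{\left(Z \right)} = -9 + \frac{1}{Z - 766} = -9 + \frac{1}{-766 + Z}$)
$\frac{M{\left(-635 \right)}}{-980894} = \frac{\frac{1}{-766 - 635} \left(6895 - -5715\right)}{-980894} = \frac{6895 + 5715}{-1401} \left(- \frac{1}{980894}\right) = \left(- \frac{1}{1401}\right) 12610 \left(- \frac{1}{980894}\right) = \left(- \frac{12610}{1401}\right) \left(- \frac{1}{980894}\right) = \frac{6305}{687116247}$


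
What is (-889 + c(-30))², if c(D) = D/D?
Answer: 788544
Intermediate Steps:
c(D) = 1
(-889 + c(-30))² = (-889 + 1)² = (-888)² = 788544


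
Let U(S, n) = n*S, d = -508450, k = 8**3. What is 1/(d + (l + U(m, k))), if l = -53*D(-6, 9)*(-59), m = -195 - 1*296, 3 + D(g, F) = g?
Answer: -1/787985 ≈ -1.2691e-6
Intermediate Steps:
D(g, F) = -3 + g
m = -491 (m = -195 - 296 = -491)
k = 512
l = -28143 (l = -53*(-3 - 6)*(-59) = -53*(-9)*(-59) = 477*(-59) = -28143)
U(S, n) = S*n
1/(d + (l + U(m, k))) = 1/(-508450 + (-28143 - 491*512)) = 1/(-508450 + (-28143 - 251392)) = 1/(-508450 - 279535) = 1/(-787985) = -1/787985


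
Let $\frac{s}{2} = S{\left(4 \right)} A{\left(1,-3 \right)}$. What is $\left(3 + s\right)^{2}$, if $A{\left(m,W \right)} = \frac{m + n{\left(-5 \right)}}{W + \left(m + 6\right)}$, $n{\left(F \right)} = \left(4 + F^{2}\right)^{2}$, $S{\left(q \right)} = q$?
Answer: $2845969$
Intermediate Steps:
$A{\left(m,W \right)} = \frac{841 + m}{6 + W + m}$ ($A{\left(m,W \right)} = \frac{m + \left(4 + \left(-5\right)^{2}\right)^{2}}{W + \left(m + 6\right)} = \frac{m + \left(4 + 25\right)^{2}}{W + \left(6 + m\right)} = \frac{m + 29^{2}}{6 + W + m} = \frac{m + 841}{6 + W + m} = \frac{841 + m}{6 + W + m}$)
$s = 1684$ ($s = 2 \cdot 4 \frac{841 + 1}{6 - 3 + 1} = 2 \cdot 4 \cdot \frac{1}{4} \cdot 842 = 2 \cdot 4 \cdot \frac{421}{2} = 2 \cdot 842 = 1684$)
$\left(3 + s\right)^{2} = \left(3 + 1684\right)^{2} = 1687^{2} = 2845969$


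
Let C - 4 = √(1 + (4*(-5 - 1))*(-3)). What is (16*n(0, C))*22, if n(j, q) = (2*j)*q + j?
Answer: 0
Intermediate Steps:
C = 4 + √73 (C = 4 + √(1 + (4*(-5 - 1))*(-3)) = 4 + √(1 + (4*(-6))*(-3)) = 4 + √(1 - 24*(-3)) = 4 + √(1 + 72) = 4 + √73 ≈ 12.544)
n(j, q) = j + 2*j*q (n(j, q) = 2*j*q + j = j + 2*j*q)
(16*n(0, C))*22 = (16*(0*(1 + 2*(4 + √73))))*22 = (16*(0*(1 + (8 + 2*√73))))*22 = (16*(0*(9 + 2*√73)))*22 = (16*0)*22 = 0*22 = 0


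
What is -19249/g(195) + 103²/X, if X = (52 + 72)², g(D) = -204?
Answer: 74534215/784176 ≈ 95.048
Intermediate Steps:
X = 15376 (X = 124² = 15376)
-19249/g(195) + 103²/X = -19249/(-204) + 103²/15376 = -19249*(-1/204) + 10609*(1/15376) = 19249/204 + 10609/15376 = 74534215/784176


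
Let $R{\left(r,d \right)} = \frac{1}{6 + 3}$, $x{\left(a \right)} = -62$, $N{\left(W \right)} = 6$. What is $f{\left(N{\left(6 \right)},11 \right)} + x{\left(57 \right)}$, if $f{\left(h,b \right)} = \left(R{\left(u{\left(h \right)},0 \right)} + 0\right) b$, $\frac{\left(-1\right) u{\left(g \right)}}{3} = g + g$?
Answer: $- \frac{547}{9} \approx -60.778$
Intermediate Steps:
$u{\left(g \right)} = - 6 g$ ($u{\left(g \right)} = - 3 \left(g + g\right) = - 3 \cdot 2 g = - 6 g$)
$R{\left(r,d \right)} = \frac{1}{9}$
$f{\left(h,b \right)} = \frac{b}{9}$ ($f{\left(h,b \right)} = \left(\frac{1}{9} + 0\right) b = \frac{b}{9}$)
$f{\left(N{\left(6 \right)},11 \right)} + x{\left(57 \right)} = \frac{1}{9} \cdot 11 - 62 = \frac{11}{9} - 62 = - \frac{547}{9}$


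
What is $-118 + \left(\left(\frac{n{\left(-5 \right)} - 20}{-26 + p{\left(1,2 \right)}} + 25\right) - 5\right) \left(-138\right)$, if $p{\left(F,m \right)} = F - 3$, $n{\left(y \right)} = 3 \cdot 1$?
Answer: $- \frac{41465}{14} \approx -2961.8$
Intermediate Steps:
$n{\left(y \right)} = 3$
$p{\left(F,m \right)} = -3 + F$
$-118 + \left(\left(\frac{n{\left(-5 \right)} - 20}{-26 + p{\left(1,2 \right)}} + 25\right) - 5\right) \left(-138\right) = -118 + \left(\left(\frac{3 - 20}{-26 + \left(-3 + 1\right)} + 25\right) - 5\right) \left(-138\right) = -118 + \left(\left(- \frac{17}{-26 - 2} + 25\right) - 5\right) \left(-138\right) = -118 + \left(\left(- \frac{17}{-28} + 25\right) - 5\right) \left(-138\right) = -118 + \left(\left(\left(-17\right) \left(- \frac{1}{28}\right) + 25\right) - 5\right) \left(-138\right) = -118 + \left(\left(\frac{17}{28} + 25\right) - 5\right) \left(-138\right) = -118 + \left(\frac{717}{28} - 5\right) \left(-138\right) = -118 + \frac{577}{28} \left(-138\right) = -118 - \frac{39813}{14} = - \frac{41465}{14}$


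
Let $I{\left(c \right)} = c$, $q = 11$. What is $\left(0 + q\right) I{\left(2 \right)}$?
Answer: $22$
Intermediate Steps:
$\left(0 + q\right) I{\left(2 \right)} = \left(0 + 11\right) 2 = 11 \cdot 2 = 22$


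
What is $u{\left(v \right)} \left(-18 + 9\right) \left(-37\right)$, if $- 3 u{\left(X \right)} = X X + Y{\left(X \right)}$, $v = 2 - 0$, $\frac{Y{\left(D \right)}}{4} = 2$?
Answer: $-1332$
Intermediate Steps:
$Y{\left(D \right)} = 8$ ($Y{\left(D \right)} = 4 \cdot 2 = 8$)
$v = 2$ ($v = 2 + 0 = 2$)
$u{\left(X \right)} = - \frac{8}{3} - \frac{X^{2}}{3}$ ($u{\left(X \right)} = - \frac{X X + 8}{3} = - \frac{X^{2} + 8}{3} = - \frac{8 + X^{2}}{3} = - \frac{8}{3} - \frac{X^{2}}{3}$)
$u{\left(v \right)} \left(-18 + 9\right) \left(-37\right) = \left(- \frac{8}{3} - \frac{2^{2}}{3}\right) \left(-18 + 9\right) \left(-37\right) = \left(- \frac{8}{3} - \frac{4}{3}\right) \left(-9\right) \left(-37\right) = \left(-4\right) \left(-9\right) \left(-37\right) = 36 \left(-37\right) = -1332$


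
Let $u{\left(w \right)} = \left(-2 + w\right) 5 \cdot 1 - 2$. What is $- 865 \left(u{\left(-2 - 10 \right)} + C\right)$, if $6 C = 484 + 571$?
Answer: $- \frac{538895}{6} \approx -89816.0$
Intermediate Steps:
$C = \frac{1055}{6}$ ($C = \frac{484 + 571}{6} = \frac{1}{6} \cdot 1055 = \frac{1055}{6} \approx 175.83$)
$u{\left(w \right)} = -12 + 5 w$ ($u{\left(w \right)} = \left(-10 + 5 w\right) 1 - 2 = \left(-10 + 5 w\right) - 2 = -12 + 5 w$)
$- 865 \left(u{\left(-2 - 10 \right)} + C\right) = - 865 \left(\left(-12 + 5 \left(-2 - 10\right)\right) + \frac{1055}{6}\right) = - 865 \left(\left(-12 + 5 \left(-12\right)\right) + \frac{1055}{6}\right) = - 865 \left(\left(-12 - 60\right) + \frac{1055}{6}\right) = - 865 \left(-72 + \frac{1055}{6}\right) = \left(-865\right) \frac{623}{6} = - \frac{538895}{6}$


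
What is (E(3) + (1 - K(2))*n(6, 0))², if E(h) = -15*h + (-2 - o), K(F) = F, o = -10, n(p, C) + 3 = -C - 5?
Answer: 841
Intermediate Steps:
n(p, C) = -8 - C (n(p, C) = -3 + (-C - 5) = -3 + (-5 - C) = -8 - C)
E(h) = 8 - 15*h (E(h) = -15*h + (-2 - 1*(-10)) = -15*h + (-2 + 10) = -15*h + 8 = 8 - 15*h)
(E(3) + (1 - K(2))*n(6, 0))² = ((8 - 15*3) + (1 - 1*2)*(-8 - 1*0))² = ((8 - 45) + (1 - 2)*(-8 + 0))² = (-37 - 1*(-8))² = (-37 + 8)² = (-29)² = 841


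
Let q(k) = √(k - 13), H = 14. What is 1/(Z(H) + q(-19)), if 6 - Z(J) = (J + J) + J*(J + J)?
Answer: -207/85714 - I*√2/42857 ≈ -0.002415 - 3.2998e-5*I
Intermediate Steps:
q(k) = √(-13 + k)
Z(J) = 6 - 2*J - 2*J² (Z(J) = 6 - ((J + J) + J*(J + J)) = 6 - (2*J + J*(2*J)) = 6 - (2*J + 2*J²) = 6 + (-2*J - 2*J²) = 6 - 2*J - 2*J²)
1/(Z(H) + q(-19)) = 1/((6 - 2*14 - 2*14²) + √(-13 - 19)) = 1/((6 - 28 - 2*196) + √(-32)) = 1/((6 - 28 - 392) + 4*I*√2) = 1/(-414 + 4*I*√2)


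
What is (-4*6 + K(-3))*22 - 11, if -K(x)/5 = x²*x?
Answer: 2431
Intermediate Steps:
K(x) = -5*x³ (K(x) = -5*x²*x = -5*x³)
(-4*6 + K(-3))*22 - 11 = (-4*6 - 5*(-3)³)*22 - 11 = (-24 - 5*(-27))*22 - 11 = (-24 + 135)*22 - 11 = 111*22 - 11 = 2442 - 11 = 2431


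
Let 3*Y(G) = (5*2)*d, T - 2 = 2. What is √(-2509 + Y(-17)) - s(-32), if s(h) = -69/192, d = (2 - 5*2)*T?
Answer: 23/64 + I*√23541/3 ≈ 0.35938 + 51.144*I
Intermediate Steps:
T = 4 (T = 2 + 2 = 4)
d = -32 (d = (2 - 5*2)*4 = (2 - 10)*4 = -8*4 = -32)
Y(G) = -320/3 (Y(G) = ((5*2)*(-32))/3 = (10*(-32))/3 = (⅓)*(-320) = -320/3)
s(h) = -23/64 (s(h) = -69*1/192 = -23/64)
√(-2509 + Y(-17)) - s(-32) = √(-2509 - 320/3) - 1*(-23/64) = √(-7847/3) + 23/64 = I*√23541/3 + 23/64 = 23/64 + I*√23541/3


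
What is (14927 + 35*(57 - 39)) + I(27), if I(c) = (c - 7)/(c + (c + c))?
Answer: 1260137/81 ≈ 15557.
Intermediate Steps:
I(c) = (-7 + c)/(3*c) (I(c) = (-7 + c)/(c + 2*c) = (-7 + c)/((3*c)) = (-7 + c)*(1/(3*c)) = (-7 + c)/(3*c))
(14927 + 35*(57 - 39)) + I(27) = (14927 + 35*(57 - 39)) + (⅓)*(-7 + 27)/27 = (14927 + 35*18) + (⅓)*(1/27)*20 = (14927 + 630) + 20/81 = 15557 + 20/81 = 1260137/81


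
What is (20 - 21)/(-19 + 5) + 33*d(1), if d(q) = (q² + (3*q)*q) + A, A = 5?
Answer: 4159/14 ≈ 297.07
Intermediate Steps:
d(q) = 5 + 4*q² (d(q) = (q² + (3*q)*q) + 5 = (q² + 3*q²) + 5 = 4*q² + 5 = 5 + 4*q²)
(20 - 21)/(-19 + 5) + 33*d(1) = (20 - 21)/(-19 + 5) + 33*(5 + 4*1²) = -1/(-14) + 33*(5 + 4*1) = -1*(-1/14) + 33*(5 + 4) = 1/14 + 33*9 = 1/14 + 297 = 4159/14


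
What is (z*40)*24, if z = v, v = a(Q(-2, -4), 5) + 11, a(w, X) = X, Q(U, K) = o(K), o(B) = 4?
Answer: 15360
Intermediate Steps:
Q(U, K) = 4
v = 16 (v = 5 + 11 = 16)
z = 16
(z*40)*24 = (16*40)*24 = 640*24 = 15360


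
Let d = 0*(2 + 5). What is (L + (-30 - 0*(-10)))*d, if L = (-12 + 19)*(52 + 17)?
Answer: 0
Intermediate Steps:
d = 0 (d = 0*7 = 0)
L = 483 (L = 7*69 = 483)
(L + (-30 - 0*(-10)))*d = (483 + (-30 - 0*(-10)))*0 = (483 + (-30 - 1*0))*0 = (483 + (-30 + 0))*0 = (483 - 30)*0 = 453*0 = 0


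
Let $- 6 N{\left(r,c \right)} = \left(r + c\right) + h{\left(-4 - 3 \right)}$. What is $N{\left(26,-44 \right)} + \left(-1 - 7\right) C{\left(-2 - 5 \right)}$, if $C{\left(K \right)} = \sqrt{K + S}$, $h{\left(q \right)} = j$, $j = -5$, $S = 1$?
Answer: $\frac{23}{6} - 8 i \sqrt{6} \approx 3.8333 - 19.596 i$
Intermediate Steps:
$h{\left(q \right)} = -5$
$C{\left(K \right)} = \sqrt{1 + K}$ ($C{\left(K \right)} = \sqrt{K + 1} = \sqrt{1 + K}$)
$N{\left(r,c \right)} = \frac{5}{6} - \frac{c}{6} - \frac{r}{6}$ ($N{\left(r,c \right)} = - \frac{\left(r + c\right) - 5}{6} = - \frac{\left(c + r\right) - 5}{6} = - \frac{-5 + c + r}{6} = \frac{5}{6} - \frac{c}{6} - \frac{r}{6}$)
$N{\left(26,-44 \right)} + \left(-1 - 7\right) C{\left(-2 - 5 \right)} = \left(\frac{5}{6} - - \frac{22}{3} - \frac{13}{3}\right) + \left(-1 - 7\right) \sqrt{1 - 7} = \left(\frac{5}{6} + \frac{22}{3} - \frac{13}{3}\right) - 8 \sqrt{1 - 7} = \frac{23}{6} - 8 \sqrt{-6} = \frac{23}{6} - 8 i \sqrt{6}$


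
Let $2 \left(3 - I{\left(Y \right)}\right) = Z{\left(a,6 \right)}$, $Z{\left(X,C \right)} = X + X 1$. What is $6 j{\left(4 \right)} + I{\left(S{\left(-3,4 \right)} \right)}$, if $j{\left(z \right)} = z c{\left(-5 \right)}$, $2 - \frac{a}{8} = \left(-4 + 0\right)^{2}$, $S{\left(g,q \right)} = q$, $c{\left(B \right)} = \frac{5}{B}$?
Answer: $91$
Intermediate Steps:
$a = -112$ ($a = 16 - 8 \left(-4 + 0\right)^{2} = 16 - 8 \left(-4\right)^{2} = 16 - 128 = -112$)
$Z{\left(X,C \right)} = 2 X$ ($Z{\left(X,C \right)} = X + X = 2 X$)
$I{\left(Y \right)} = 115$ ($I{\left(Y \right)} = 3 - \frac{2 \left(-112\right)}{2} = 3 - -112 = 3 + 112 = 115$)
$j{\left(z \right)} = - z$ ($j{\left(z \right)} = z \frac{5}{-5} = z 5 \left(- \frac{1}{5}\right) = z \left(-1\right) = - z$)
$6 j{\left(4 \right)} + I{\left(S{\left(-3,4 \right)} \right)} = 6 \left(\left(-1\right) 4\right) + 115 = 6 \left(-4\right) + 115 = -24 + 115 = 91$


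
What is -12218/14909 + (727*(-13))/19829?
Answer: -383175681/295630561 ≈ -1.2961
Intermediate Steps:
-12218/14909 + (727*(-13))/19829 = -12218*1/14909 - 9451*1/19829 = -12218/14909 - 9451/19829 = -383175681/295630561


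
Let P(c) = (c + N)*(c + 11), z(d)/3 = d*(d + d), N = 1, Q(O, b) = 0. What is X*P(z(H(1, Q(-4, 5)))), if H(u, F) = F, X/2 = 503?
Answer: 11066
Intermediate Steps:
X = 1006 (X = 2*503 = 1006)
z(d) = 6*d² (z(d) = 3*(d*(d + d)) = 3*(d*(2*d)) = 3*(2*d²) = 6*d²)
P(c) = (1 + c)*(11 + c) (P(c) = (c + 1)*(c + 11) = (1 + c)*(11 + c))
X*P(z(H(1, Q(-4, 5)))) = 1006*(11 + (6*0²)² + 12*(6*0²)) = 1006*(11 + (6*0)² + 12*(6*0)) = 1006*(11 + 0² + 12*0) = 1006*(11 + 0 + 0) = 1006*11 = 11066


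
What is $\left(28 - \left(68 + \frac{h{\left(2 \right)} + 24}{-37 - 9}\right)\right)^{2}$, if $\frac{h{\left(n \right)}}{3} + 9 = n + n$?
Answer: $\frac{3352561}{2116} \approx 1584.4$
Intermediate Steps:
$h{\left(n \right)} = -27 + 6 n$ ($h{\left(n \right)} = -27 + 3 \left(n + n\right) = -27 + 3 \cdot 2 n = -27 + 6 n$)
$\left(28 - \left(68 + \frac{h{\left(2 \right)} + 24}{-37 - 9}\right)\right)^{2} = \left(28 - \left(68 + \frac{\left(-27 + 6 \cdot 2\right) + 24}{-37 - 9}\right)\right)^{2} = \left(28 - \left(68 + \frac{\left(-27 + 12\right) + 24}{-46}\right)\right)^{2} = \left(28 - \left(68 + \left(-15 + 24\right) \left(- \frac{1}{46}\right)\right)\right)^{2} = \left(28 - \left(68 + 9 \left(- \frac{1}{46}\right)\right)\right)^{2} = \left(28 - \frac{3119}{46}\right)^{2} = \left(- \frac{1831}{46}\right)^{2} = \frac{3352561}{2116}$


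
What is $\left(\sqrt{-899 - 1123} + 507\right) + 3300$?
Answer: $3807 + i \sqrt{2022} \approx 3807.0 + 44.967 i$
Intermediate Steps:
$\left(\sqrt{-899 - 1123} + 507\right) + 3300 = \left(\sqrt{-2022} + 507\right) + 3300 = \left(i \sqrt{2022} + 507\right) + 3300 = \left(507 + i \sqrt{2022}\right) + 3300 = 3807 + i \sqrt{2022}$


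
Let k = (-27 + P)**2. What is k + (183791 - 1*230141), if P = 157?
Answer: -29450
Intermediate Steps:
k = 16900 (k = (-27 + 157)**2 = 130**2 = 16900)
k + (183791 - 1*230141) = 16900 + (183791 - 1*230141) = 16900 + (183791 - 230141) = 16900 - 46350 = -29450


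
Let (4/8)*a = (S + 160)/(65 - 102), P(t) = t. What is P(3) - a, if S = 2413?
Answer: 5257/37 ≈ 142.08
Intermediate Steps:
a = -5146/37 (a = 2*((2413 + 160)/(65 - 102)) = 2*(2573/(-37)) = 2*(2573*(-1/37)) = 2*(-2573/37) = -5146/37 ≈ -139.08)
P(3) - a = 3 - 1*(-5146/37) = 3 + 5146/37 = 5257/37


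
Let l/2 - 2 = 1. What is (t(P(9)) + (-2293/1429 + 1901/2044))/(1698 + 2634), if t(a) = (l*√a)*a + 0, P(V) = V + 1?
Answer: -1970363/12653234832 + 5*√10/361 ≈ 0.043643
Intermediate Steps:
l = 6 (l = 4 + 2*1 = 4 + 2 = 6)
P(V) = 1 + V
t(a) = 6*a^(3/2) (t(a) = (6*√a)*a + 0 = 6*a^(3/2) + 0 = 6*a^(3/2))
(t(P(9)) + (-2293/1429 + 1901/2044))/(1698 + 2634) = (6*(1 + 9)^(3/2) + (-2293/1429 + 1901/2044))/(1698 + 2634) = (6*10^(3/2) + (-2293*1/1429 + 1901*(1/2044)))/4332 = (6*(10*√10) + (-2293/1429 + 1901/2044))*(1/4332) = (60*√10 - 1970363/2920876)*(1/4332) = (-1970363/2920876 + 60*√10)*(1/4332) = -1970363/12653234832 + 5*√10/361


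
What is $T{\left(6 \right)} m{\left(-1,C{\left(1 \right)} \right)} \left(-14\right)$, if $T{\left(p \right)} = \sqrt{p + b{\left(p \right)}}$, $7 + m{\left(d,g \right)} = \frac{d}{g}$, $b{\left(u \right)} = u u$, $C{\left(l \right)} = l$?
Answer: $112 \sqrt{42} \approx 725.84$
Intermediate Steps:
$b{\left(u \right)} = u^{2}$
$m{\left(d,g \right)} = -7 + \frac{d}{g}$
$T{\left(p \right)} = \sqrt{p + p^{2}}$
$T{\left(6 \right)} m{\left(-1,C{\left(1 \right)} \right)} \left(-14\right) = \sqrt{6 \left(1 + 6\right)} \left(-7 - 1^{-1}\right) \left(-14\right) = \sqrt{6 \cdot 7} \left(-7 - 1\right) \left(-14\right) = \sqrt{42} \left(-7 - 1\right) \left(-14\right) = \sqrt{42} \left(-8\right) \left(-14\right) = - 8 \sqrt{42} \left(-14\right) = 112 \sqrt{42}$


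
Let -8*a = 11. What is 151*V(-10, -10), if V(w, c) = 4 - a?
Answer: 6493/8 ≈ 811.63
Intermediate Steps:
a = -11/8 (a = -1/8*11 = -11/8 ≈ -1.3750)
V(w, c) = 43/8 (V(w, c) = 4 - 1*(-11/8) = 4 + 11/8 = 43/8)
151*V(-10, -10) = 151*(43/8) = 6493/8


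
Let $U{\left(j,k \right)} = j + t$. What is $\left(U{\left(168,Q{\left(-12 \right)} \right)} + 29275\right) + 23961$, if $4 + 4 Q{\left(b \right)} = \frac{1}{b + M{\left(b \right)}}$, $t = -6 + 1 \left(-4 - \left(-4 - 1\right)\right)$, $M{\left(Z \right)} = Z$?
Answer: $53399$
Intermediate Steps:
$t = -5$ ($t = -6 + 1 \left(-4 - \left(-4 - 1\right)\right) = -6 + 1 \left(-4 - -5\right) = -6 + 1 \left(-4 + 5\right) = -6 + 1 \cdot 1 = -6 + 1 = -5$)
$Q{\left(b \right)} = -1 + \frac{1}{8 b}$ ($Q{\left(b \right)} = -1 + \frac{1}{4 \left(b + b\right)} = -1 + \frac{1}{4 \cdot 2 b} = -1 + \frac{\frac{1}{2} \frac{1}{b}}{4} = -1 + \frac{1}{8 b}$)
$U{\left(j,k \right)} = -5 + j$ ($U{\left(j,k \right)} = j - 5 = -5 + j$)
$\left(U{\left(168,Q{\left(-12 \right)} \right)} + 29275\right) + 23961 = \left(\left(-5 + 168\right) + 29275\right) + 23961 = \left(163 + 29275\right) + 23961 = 29438 + 23961 = 53399$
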